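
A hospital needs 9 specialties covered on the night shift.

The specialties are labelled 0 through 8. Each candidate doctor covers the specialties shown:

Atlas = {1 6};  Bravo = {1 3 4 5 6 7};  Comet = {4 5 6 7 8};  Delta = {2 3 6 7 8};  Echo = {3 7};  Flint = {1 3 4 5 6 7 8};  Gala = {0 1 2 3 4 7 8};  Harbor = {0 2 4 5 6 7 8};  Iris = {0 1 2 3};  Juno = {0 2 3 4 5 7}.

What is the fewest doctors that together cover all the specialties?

2

Take {Bravo, Gala}. Their union is {0, 1, 2, 3, 4, 5, 6, 7, 8}, which is all 9 specialties.
No single doctor has all 9 specialties (the largest, Flint, has 7), so 2 is optimal.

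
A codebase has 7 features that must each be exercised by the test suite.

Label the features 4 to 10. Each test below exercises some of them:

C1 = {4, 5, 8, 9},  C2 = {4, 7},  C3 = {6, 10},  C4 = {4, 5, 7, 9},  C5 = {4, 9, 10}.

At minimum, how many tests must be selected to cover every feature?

C1 and C3 and C4 together: C1 ∪ C3 ∪ C4 = {4, 5, 6, 7, 8, 9, 10} — every feature is covered.
Only C3 contains 6, so C3 is forced; the remaining 5 features need at least 2 more tests (each remaining test adds at most 4) — so at least 3 tests are needed, and 3 is optimal.

3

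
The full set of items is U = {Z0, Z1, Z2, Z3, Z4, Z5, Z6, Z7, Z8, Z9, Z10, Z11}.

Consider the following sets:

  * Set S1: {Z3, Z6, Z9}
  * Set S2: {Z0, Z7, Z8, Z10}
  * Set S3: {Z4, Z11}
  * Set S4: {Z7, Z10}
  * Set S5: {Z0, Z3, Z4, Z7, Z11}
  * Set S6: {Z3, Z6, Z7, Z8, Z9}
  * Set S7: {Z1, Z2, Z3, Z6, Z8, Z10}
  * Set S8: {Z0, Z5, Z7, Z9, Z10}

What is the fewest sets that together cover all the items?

S5 and S7 and S8 together: S5 ∪ S7 ∪ S8 = {Z0, Z1, Z2, Z3, Z4, Z5, Z6, Z7, Z8, Z9, Z10, Z11} — every item is covered.
Only S7 contains Z1, so S7 is forced; the remaining 6 items need at least 2 more sets (each remaining set adds at most 4) — so at least 3 sets are needed, and 3 is optimal.

3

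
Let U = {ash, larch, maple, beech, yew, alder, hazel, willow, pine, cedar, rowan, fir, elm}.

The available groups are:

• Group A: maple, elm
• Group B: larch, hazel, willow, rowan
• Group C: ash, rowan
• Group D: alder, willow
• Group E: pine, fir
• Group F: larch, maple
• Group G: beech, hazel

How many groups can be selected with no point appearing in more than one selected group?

5

A, C, D, E, G are pairwise disjoint (A={maple,elm}; C={ash,rowan}; D={alder,willow}; E={pine,fir}; G={beech,hazel}).
Every remaining group overlaps one of these, and no 6 of the listed groups are pairwise disjoint, so 5 is the maximum.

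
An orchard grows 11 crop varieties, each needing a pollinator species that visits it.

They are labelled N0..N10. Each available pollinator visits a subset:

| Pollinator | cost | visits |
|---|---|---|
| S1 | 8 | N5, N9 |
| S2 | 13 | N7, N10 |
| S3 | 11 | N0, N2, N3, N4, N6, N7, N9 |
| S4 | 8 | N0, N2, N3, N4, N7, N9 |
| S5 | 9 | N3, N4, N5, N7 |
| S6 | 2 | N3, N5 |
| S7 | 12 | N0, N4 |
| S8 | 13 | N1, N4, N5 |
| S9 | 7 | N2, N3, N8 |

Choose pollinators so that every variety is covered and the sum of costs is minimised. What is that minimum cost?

S2, S3, S8, S9 together cover every variety (S2 ∪ S3 ∪ S8 ∪ S9 = {N0, N1, N2, N3, N4, N5, N6, N7, N8, N9, N10}); total cost 13 + 11 + 13 + 7 = 44.
The greedy pick S6, S4, S9, S3, S2, S8 costs 54; no covering selection beats 44.

44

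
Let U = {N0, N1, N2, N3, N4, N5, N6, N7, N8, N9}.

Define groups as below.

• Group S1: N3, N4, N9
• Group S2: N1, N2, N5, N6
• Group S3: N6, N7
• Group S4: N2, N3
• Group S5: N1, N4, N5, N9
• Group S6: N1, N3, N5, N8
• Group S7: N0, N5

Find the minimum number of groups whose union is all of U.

S1 and S2 and S3 and S6 and S7 together: S1 ∪ S2 ∪ S3 ∪ S6 ∪ S7 = {N0, N1, N2, N3, N4, N5, N6, N7, N8, N9} — every element is covered.
No 4 of the 7 groups cover everything (all 35 combinations miss at least one element), so 5 is optimal.

5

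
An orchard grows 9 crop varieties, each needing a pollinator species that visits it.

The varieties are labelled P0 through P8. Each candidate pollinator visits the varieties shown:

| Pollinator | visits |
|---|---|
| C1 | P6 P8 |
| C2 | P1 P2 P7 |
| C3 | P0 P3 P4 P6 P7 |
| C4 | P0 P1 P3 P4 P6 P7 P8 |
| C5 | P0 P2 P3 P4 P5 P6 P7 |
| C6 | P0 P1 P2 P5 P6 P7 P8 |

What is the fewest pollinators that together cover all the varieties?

Take {C3, C6}. Their union is {P0, P1, P2, P3, P4, P5, P6, P7, P8}, which is all 9 varieties.
No single pollinator has all 9 varieties (the largest, C4, has 7), so 2 is optimal.

2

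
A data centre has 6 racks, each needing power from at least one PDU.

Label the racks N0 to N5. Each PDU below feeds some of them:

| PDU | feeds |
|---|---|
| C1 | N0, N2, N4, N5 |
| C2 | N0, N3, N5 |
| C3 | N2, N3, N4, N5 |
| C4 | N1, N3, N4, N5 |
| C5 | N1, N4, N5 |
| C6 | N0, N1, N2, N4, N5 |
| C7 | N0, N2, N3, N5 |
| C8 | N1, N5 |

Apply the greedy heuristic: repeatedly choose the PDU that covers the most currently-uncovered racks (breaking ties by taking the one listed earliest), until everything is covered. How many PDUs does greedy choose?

Greedy: pick C6 (covers 5 new) → pick C2 (covers 1 new). Total picks: 2.

2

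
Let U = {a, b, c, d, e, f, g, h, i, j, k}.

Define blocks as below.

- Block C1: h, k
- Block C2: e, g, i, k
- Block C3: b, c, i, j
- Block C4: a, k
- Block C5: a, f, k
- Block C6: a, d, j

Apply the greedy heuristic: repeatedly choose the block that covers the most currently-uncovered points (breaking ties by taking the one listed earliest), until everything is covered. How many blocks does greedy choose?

5

Greedy: pick C2 (covers 4 new) → pick C3 (covers 3 new) → pick C5 (covers 2 new) → pick C1 (covers 1 new) → pick C6 (covers 1 new). Total picks: 5.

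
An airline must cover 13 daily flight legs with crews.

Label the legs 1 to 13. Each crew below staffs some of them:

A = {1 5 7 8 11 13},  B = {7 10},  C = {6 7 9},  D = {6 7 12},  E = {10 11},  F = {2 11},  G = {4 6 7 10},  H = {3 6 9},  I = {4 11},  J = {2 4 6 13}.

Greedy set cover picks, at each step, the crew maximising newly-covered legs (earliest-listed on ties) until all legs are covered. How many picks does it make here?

5

Greedy: pick A (covers 6 new) → pick G (covers 3 new) → pick H (covers 2 new) → pick D (covers 1 new) → pick F (covers 1 new). Total picks: 5.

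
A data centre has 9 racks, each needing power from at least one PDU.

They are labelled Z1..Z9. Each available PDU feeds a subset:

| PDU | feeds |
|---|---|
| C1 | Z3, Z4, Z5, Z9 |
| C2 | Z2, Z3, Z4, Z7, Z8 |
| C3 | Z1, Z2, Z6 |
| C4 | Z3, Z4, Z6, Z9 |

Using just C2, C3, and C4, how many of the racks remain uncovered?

Union of C2, C3, C4 = {Z1, Z2, Z3, Z4, Z6, Z7, Z8, Z9}.
Not covered: Z5 — 1 rack.

1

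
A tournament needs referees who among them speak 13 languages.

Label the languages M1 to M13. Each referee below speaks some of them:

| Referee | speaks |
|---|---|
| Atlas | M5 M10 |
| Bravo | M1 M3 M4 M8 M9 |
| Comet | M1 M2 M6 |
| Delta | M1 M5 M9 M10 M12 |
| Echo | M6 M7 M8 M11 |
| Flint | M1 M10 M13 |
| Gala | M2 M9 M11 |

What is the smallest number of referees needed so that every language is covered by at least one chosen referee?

Bravo and Comet and Delta and Echo and Flint together: Bravo ∪ Comet ∪ Delta ∪ Echo ∪ Flint = {M1, M2, M3, M4, M5, M6, M7, M8, M9, M10, M11, M12, M13} — every language is covered.
No 4 of the 7 referees cover everything (all 35 combinations miss at least one language), so 5 is optimal.

5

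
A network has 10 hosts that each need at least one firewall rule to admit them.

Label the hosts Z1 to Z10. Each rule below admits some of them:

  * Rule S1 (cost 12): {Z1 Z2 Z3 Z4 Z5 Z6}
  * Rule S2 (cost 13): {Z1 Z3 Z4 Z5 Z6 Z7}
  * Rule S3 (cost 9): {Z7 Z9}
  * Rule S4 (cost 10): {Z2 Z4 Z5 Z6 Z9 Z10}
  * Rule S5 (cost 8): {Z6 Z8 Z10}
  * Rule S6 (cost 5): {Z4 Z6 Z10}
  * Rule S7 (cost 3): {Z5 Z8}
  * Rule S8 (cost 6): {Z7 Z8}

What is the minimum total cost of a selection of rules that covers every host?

26

S2, S4, S7 together cover every host (S2 ∪ S4 ∪ S7 = {Z1, Z2, Z3, Z4, Z5, Z6, Z7, Z8, Z9, Z10}); total cost 13 + 10 + 3 = 26.
The greedy pick S7, S6, S1, S3 costs 29; no covering selection beats 26.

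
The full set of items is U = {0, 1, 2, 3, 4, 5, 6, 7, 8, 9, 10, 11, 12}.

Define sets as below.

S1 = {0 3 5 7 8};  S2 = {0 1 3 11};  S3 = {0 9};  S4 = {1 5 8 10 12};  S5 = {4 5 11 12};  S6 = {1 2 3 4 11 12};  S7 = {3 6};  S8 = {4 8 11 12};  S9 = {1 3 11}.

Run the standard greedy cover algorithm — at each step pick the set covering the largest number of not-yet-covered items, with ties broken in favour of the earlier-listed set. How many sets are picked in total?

Greedy: pick S6 (covers 6 new) → pick S1 (covers 4 new) → pick S3 (covers 1 new) → pick S4 (covers 1 new) → pick S7 (covers 1 new). Total picks: 5.

5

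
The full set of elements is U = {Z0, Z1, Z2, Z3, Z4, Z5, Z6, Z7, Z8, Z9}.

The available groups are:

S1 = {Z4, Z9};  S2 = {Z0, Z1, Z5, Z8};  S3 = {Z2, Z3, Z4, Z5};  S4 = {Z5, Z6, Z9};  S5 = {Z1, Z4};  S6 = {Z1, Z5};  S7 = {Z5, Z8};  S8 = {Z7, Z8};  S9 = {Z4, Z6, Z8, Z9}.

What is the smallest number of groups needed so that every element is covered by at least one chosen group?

4

S2 and S3 and S8 and S9 together: S2 ∪ S3 ∪ S8 ∪ S9 = {Z0, Z1, Z2, Z3, Z4, Z5, Z6, Z7, Z8, Z9} — every element is covered.
No 3 of the 9 groups cover everything (all 84 combinations miss at least one element), so 4 is optimal.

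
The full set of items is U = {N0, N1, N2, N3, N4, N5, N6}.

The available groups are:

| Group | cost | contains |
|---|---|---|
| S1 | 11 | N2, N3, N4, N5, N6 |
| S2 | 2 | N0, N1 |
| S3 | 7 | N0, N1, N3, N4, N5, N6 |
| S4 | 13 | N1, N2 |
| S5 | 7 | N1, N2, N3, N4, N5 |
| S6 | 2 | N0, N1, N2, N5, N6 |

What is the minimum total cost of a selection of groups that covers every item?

S3, S6 together cover every item (S3 ∪ S6 = {N0, N1, N2, N3, N4, N5, N6}); total cost 7 + 2 = 9.
No covering selection has total cost below 9.

9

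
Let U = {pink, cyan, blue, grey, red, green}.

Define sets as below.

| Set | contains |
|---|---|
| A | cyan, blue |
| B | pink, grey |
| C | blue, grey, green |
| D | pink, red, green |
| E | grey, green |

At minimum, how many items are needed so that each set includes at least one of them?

3

Take H = {pink, blue, grey}. Each listed set contains at least one of these, so H is a hitting set of size 3.
No choice of 2 items meets every set, so 3 is the minimum.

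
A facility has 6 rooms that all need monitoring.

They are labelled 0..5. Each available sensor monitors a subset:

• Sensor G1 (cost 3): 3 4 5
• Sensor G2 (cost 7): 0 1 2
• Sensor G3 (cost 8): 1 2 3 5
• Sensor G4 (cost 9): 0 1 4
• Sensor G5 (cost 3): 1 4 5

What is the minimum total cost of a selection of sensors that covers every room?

G1, G2 together cover every room (G1 ∪ G2 = {0, 1, 2, 3, 4, 5}); total cost 3 + 7 = 10.
No covering selection has total cost below 10.

10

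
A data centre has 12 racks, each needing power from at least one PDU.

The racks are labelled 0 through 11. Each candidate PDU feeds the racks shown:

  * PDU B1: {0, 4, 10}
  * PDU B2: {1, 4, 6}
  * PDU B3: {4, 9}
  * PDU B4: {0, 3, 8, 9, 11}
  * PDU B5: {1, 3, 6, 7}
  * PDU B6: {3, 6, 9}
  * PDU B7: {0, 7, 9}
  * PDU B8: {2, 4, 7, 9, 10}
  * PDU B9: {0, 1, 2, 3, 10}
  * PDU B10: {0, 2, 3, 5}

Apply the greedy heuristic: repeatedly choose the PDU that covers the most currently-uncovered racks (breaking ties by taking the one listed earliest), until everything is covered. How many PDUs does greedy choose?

4

Greedy: pick B4 (covers 5 new) → pick B8 (covers 4 new) → pick B2 (covers 2 new) → pick B10 (covers 1 new). Total picks: 4.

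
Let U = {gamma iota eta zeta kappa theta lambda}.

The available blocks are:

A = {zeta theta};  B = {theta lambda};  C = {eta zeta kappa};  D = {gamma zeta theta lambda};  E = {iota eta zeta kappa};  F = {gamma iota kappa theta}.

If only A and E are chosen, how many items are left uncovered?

2

Union of A, E = {iota, eta, zeta, kappa, theta}.
Not covered: gamma, lambda — 2 items.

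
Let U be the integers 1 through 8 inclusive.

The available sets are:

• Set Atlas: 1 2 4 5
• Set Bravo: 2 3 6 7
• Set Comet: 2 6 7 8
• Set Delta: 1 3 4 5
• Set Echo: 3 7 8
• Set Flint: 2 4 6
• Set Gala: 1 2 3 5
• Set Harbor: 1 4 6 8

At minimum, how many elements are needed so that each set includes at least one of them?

3

The 3 elements {3, 4, 7} hit every set.
No choice of 2 elements meets every set, so 3 is the minimum.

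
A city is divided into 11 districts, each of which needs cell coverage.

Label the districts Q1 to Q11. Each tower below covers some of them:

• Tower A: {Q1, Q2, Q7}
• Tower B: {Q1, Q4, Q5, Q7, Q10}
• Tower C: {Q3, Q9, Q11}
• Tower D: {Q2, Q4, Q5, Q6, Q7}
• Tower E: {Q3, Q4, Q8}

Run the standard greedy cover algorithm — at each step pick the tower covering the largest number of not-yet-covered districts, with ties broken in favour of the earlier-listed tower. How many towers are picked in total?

4

Greedy: pick B (covers 5 new) → pick C (covers 3 new) → pick D (covers 2 new) → pick E (covers 1 new). Total picks: 4.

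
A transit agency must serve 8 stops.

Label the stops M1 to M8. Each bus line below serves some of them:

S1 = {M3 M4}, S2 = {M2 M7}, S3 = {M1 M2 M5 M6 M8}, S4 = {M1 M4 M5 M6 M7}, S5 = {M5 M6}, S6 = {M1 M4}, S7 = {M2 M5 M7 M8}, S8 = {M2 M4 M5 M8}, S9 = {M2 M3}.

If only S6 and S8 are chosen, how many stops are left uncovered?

Union of S6, S8 = {M1, M2, M4, M5, M8}.
Not covered: M3, M6, M7 — 3 stops.

3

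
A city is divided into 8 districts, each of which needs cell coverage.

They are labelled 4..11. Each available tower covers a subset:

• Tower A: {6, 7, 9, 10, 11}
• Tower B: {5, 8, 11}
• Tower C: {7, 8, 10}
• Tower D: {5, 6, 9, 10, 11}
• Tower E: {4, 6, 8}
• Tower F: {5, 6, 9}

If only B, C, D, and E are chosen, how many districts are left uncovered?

Union of B, C, D, E = {4, 5, 6, 7, 8, 9, 10, 11} — that's every district, so 0 are uncovered.

0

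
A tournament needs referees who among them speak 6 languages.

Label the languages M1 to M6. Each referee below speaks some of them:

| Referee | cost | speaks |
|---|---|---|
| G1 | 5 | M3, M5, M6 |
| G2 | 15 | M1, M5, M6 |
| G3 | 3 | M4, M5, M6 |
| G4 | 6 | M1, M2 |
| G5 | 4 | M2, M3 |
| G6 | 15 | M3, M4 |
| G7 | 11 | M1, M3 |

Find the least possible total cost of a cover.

G3, G4, G5 together cover every language (G3 ∪ G4 ∪ G5 = {M1, M2, M3, M4, M5, M6}); total cost 3 + 6 + 4 = 13.
No covering selection has total cost below 13.

13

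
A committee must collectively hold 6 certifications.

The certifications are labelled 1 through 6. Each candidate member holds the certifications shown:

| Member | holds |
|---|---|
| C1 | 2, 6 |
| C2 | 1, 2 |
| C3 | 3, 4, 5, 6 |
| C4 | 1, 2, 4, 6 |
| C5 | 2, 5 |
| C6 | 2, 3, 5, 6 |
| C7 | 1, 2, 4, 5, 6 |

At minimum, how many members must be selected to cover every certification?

2

Take {C4, C6}. Their union is {1, 2, 3, 4, 5, 6}, which is all 6 certifications.
No single member has all 6 certifications (the largest, C7, has 5), so 2 is optimal.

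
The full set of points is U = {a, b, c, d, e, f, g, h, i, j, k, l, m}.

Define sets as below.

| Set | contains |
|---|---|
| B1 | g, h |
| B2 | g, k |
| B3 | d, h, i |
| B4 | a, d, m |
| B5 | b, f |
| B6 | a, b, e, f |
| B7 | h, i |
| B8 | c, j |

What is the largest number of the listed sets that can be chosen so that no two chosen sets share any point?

B2, B4, B5, B7, B8 are pairwise disjoint (B2={g,k}; B4={a,d,m}; B5={b,f}; B7={h,i}; B8={c,j}).
Every remaining set overlaps one of these, and no 6 of the listed sets are pairwise disjoint, so 5 is the maximum.

5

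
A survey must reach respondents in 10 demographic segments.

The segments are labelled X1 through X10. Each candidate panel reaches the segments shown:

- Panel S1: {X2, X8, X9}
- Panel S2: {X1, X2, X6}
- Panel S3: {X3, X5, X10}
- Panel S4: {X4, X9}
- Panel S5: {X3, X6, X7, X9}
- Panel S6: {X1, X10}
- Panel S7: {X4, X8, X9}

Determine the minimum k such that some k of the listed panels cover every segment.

4

S2 and S3 and S5 and S7 together: S2 ∪ S3 ∪ S5 ∪ S7 = {X1, X2, X3, X4, X5, X6, X7, X8, X9, X10} — every segment is covered.
Only S3 contains X5, so S3 is forced; the remaining 7 segments need at least 3 more panels (each remaining panel adds at most 3) — so at least 4 panels are needed, and 4 is optimal.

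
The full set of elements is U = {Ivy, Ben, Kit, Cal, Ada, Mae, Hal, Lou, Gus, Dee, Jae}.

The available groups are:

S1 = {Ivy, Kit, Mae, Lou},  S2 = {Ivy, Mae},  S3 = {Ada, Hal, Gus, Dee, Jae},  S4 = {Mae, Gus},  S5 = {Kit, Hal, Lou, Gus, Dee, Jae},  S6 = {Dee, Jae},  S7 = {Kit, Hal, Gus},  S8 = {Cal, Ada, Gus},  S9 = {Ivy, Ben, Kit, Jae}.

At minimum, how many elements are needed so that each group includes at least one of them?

Take H = {Ivy, Gus, Jae}. Each listed group contains at least one of these, so H is a hitting set of size 3.
The groups S2, S6, S8 are pairwise disjoint, so any hitting set needs a separate element for each — at least 3. Hence 3 is optimal.

3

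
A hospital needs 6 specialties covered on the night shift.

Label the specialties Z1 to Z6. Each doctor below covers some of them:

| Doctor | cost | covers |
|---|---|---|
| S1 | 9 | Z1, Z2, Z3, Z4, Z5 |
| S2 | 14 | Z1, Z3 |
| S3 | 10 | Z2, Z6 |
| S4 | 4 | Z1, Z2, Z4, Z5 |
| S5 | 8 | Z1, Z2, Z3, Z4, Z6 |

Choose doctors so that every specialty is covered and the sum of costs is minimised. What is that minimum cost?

S4, S5 together cover every specialty (S4 ∪ S5 = {Z1, Z2, Z3, Z4, Z5, Z6}); total cost 4 + 8 = 12.
No covering selection has total cost below 12.

12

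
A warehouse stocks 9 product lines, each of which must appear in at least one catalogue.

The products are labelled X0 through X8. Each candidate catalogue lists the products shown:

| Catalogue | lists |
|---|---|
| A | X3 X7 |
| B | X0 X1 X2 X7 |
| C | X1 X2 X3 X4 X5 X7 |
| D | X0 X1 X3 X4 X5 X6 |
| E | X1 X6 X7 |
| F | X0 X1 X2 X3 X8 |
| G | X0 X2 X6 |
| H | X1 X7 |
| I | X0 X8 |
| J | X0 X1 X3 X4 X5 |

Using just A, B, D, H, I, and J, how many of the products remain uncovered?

Union of A, B, D, H, I, J = {X0, X1, X2, X3, X4, X5, X6, X7, X8} — that's every product, so 0 are uncovered.

0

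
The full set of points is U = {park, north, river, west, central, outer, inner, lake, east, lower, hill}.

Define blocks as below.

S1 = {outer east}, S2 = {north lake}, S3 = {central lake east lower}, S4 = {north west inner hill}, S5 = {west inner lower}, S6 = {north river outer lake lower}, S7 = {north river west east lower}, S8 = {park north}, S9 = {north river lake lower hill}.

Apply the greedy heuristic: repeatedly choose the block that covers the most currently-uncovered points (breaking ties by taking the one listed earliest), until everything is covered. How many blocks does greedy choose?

Greedy: pick S6 (covers 5 new) → pick S4 (covers 3 new) → pick S3 (covers 2 new) → pick S8 (covers 1 new). Total picks: 4.

4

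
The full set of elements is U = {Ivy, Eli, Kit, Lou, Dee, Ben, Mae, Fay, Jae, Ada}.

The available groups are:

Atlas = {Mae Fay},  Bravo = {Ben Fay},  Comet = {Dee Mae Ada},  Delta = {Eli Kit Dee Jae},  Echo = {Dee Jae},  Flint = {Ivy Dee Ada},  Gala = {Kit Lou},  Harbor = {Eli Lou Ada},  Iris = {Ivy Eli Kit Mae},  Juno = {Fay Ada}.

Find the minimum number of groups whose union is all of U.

Bravo and Delta and Harbor and Iris together: Bravo ∪ Delta ∪ Harbor ∪ Iris = {Ivy, Eli, Kit, Lou, Dee, Ben, Mae, Fay, Jae, Ada} — every element is covered.
No 3 of the 10 groups cover everything (all 120 combinations miss at least one element), so 4 is optimal.

4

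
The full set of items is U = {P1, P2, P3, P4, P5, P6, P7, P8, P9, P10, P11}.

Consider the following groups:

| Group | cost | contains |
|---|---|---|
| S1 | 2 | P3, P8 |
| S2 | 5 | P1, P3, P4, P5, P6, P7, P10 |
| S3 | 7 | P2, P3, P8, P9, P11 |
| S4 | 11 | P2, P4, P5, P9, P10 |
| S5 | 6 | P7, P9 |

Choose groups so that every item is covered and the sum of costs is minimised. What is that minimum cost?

S2, S3 together cover every item (S2 ∪ S3 = {P1, P2, P3, P4, P5, P6, P7, P8, P9, P10, P11}); total cost 5 + 7 = 12.
No covering selection has total cost below 12.

12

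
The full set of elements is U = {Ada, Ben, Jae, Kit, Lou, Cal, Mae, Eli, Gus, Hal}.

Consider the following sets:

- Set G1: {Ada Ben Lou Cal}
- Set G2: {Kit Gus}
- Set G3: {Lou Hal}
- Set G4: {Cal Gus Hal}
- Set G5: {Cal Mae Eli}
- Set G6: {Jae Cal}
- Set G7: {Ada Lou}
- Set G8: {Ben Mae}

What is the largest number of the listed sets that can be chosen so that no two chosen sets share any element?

G2, G6, G7, G8 are pairwise disjoint (G2={Kit,Gus}; G6={Jae,Cal}; G7={Ada,Lou}; G8={Ben,Mae}).
Every remaining set overlaps one of these, and no 5 of the listed sets are pairwise disjoint, so 4 is the maximum.

4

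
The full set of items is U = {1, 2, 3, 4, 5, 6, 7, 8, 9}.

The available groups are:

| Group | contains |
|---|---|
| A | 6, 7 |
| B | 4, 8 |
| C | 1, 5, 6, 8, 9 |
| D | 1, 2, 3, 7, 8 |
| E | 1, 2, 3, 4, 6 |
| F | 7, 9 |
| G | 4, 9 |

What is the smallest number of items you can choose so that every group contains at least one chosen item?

Take H = {6, 8, 9}. Each listed group contains at least one of these, so H is a hitting set of size 3.
No choice of 2 items meets every group, so 3 is the minimum.

3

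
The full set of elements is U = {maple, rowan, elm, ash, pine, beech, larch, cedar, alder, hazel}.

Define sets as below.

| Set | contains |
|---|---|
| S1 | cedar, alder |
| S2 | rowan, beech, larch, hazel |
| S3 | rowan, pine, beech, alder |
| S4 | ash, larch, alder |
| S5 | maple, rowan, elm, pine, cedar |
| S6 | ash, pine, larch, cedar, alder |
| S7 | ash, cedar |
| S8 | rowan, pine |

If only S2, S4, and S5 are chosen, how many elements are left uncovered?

Union of S2, S4, S5 = {maple, rowan, elm, ash, pine, beech, larch, cedar, alder, hazel} — that's every element, so 0 are uncovered.

0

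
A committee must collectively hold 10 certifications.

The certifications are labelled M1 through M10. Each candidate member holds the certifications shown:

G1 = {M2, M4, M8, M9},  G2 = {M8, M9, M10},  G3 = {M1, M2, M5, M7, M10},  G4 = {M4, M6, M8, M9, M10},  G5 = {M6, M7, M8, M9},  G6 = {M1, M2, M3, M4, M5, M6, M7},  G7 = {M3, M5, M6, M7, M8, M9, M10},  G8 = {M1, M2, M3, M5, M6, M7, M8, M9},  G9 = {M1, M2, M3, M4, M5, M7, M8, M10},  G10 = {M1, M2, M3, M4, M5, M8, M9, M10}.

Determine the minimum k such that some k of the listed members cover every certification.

G4 and G8 together: G4 ∪ G8 = {M1, M2, M3, M4, M5, M6, M7, M8, M9, M10} — every certification is covered.
No single member has all 10 certifications (the largest, G8, has 8), so 2 is optimal.

2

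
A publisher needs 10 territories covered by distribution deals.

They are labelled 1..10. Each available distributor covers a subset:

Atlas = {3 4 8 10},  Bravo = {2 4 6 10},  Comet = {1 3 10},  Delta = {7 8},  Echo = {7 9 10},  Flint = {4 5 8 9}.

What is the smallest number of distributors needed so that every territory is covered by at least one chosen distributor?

Take {Bravo, Comet, Delta, Flint}. Their union is {1, 2, 3, 4, 5, 6, 7, 8, 9, 10}, which is all 10 territories.
No 3 of the 6 distributors cover everything (all 20 combinations miss at least one territory), so 4 is optimal.

4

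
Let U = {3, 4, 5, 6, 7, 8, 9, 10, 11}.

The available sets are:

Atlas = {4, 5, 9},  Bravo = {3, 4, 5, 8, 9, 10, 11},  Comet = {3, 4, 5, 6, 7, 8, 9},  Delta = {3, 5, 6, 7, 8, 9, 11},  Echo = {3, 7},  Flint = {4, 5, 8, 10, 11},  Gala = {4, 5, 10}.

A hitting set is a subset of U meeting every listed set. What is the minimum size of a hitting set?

2

Take H = {3, 4}. Each listed set contains at least one of these, so H is a hitting set of size 2.
The sets Atlas, Echo are pairwise disjoint, so any hitting set needs a separate point for each — at least 2. Hence 2 is optimal.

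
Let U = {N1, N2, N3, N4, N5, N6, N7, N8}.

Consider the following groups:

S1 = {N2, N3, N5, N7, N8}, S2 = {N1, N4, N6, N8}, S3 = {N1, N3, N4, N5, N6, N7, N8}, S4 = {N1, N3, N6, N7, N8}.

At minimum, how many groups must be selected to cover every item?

S1 and S2 together: S1 ∪ S2 = {N1, N2, N3, N4, N5, N6, N7, N8} — every item is covered.
No single group has all 8 items (the largest, S3, has 7), so 2 is optimal.

2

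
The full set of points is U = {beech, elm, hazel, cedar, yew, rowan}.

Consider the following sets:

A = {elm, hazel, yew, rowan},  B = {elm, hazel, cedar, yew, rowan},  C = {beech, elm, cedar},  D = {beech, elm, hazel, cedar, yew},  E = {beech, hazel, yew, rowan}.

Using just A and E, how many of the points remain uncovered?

1

Union of A, E = {beech, elm, hazel, yew, rowan}.
Not covered: cedar — 1 point.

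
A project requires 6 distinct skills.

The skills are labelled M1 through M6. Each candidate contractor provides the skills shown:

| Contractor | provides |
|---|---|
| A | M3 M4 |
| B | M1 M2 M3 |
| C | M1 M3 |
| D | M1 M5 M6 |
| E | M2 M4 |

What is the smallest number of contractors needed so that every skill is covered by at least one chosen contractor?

Take {A, B, D}. Their union is {M1, M2, M3, M4, M5, M6}, which is all 6 skills.
Only D contains M5, so D is forced; the remaining 3 skills need at least 2 more contractors (each remaining contractor adds at most 2) — so at least 3 contractors are needed, and 3 is optimal.

3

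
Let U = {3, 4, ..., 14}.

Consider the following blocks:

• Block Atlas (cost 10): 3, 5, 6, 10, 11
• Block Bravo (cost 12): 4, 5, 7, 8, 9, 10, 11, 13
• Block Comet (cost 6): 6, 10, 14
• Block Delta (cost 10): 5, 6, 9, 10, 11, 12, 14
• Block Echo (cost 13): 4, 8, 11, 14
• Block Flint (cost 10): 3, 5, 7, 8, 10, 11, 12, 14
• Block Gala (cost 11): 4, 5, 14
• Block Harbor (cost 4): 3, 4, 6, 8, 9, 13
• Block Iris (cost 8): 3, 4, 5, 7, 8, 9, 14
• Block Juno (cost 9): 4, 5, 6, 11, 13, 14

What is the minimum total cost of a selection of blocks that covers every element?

14

Flint, Harbor together cover every element (Flint ∪ Harbor = {3, 4, 5, 6, 7, 8, 9, 10, 11, 12, 13, 14}); total cost 10 + 4 = 14.
No covering selection has total cost below 14.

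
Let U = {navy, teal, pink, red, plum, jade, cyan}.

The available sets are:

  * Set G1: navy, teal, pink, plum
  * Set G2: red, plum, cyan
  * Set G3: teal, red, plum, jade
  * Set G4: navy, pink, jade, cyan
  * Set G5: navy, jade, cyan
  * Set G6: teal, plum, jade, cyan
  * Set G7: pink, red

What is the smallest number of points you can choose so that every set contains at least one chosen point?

H = {navy, red, plum} meets every set (each contains at least one member of H), and |H| = 3.
No choice of 2 points meets every set, so 3 is the minimum.

3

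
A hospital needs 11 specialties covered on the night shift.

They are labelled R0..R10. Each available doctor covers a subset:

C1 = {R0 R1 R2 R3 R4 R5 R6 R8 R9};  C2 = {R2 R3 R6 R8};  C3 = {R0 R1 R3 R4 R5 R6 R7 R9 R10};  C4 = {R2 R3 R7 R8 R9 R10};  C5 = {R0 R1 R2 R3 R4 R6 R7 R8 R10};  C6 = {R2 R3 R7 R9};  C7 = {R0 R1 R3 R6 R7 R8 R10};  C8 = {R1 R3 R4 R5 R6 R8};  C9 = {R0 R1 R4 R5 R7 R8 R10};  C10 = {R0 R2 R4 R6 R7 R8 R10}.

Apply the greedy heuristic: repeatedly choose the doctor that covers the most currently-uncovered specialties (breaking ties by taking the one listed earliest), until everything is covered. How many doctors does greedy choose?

2

Greedy: pick C1 (covers 9 new) → pick C3 (covers 2 new). Total picks: 2.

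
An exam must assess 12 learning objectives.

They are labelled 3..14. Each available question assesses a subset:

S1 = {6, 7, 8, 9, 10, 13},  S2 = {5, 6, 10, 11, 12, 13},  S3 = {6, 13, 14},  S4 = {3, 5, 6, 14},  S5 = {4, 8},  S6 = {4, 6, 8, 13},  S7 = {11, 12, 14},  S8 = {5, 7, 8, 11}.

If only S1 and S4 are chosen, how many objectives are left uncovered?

Union of S1, S4 = {3, 5, 6, 7, 8, 9, 10, 13, 14}.
Not covered: 4, 11, 12 — 3 objectives.

3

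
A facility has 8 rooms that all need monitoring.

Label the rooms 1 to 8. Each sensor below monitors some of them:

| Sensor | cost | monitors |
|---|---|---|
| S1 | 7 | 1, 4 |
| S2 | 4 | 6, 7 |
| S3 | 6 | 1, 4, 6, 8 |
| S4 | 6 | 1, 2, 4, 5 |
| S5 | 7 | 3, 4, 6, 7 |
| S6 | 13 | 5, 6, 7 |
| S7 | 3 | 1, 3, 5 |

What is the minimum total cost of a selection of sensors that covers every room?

19

S2, S3, S4, S7 together cover every room (S2 ∪ S3 ∪ S4 ∪ S7 = {1, 2, 3, 4, 5, 6, 7, 8}); total cost 4 + 6 + 6 + 3 = 19.
No covering selection has total cost below 19.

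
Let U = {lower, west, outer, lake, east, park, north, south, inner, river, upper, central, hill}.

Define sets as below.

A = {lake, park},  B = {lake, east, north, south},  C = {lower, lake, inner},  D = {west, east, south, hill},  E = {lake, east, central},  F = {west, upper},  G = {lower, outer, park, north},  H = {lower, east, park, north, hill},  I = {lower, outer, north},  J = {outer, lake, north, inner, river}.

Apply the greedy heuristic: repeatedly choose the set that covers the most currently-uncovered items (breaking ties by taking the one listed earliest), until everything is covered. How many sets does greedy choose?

5

Greedy: pick H (covers 5 new) → pick J (covers 4 new) → pick D (covers 2 new) → pick E (covers 1 new) → pick F (covers 1 new). Total picks: 5.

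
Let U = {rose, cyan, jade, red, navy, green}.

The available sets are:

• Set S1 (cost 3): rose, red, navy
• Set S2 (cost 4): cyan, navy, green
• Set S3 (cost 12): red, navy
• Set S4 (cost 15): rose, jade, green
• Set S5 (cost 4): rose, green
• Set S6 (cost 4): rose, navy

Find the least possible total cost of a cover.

22

S1, S2, S4 together cover every point (S1 ∪ S2 ∪ S4 = {rose, cyan, jade, red, navy, green}); total cost 3 + 4 + 15 = 22.
No covering selection has total cost below 22.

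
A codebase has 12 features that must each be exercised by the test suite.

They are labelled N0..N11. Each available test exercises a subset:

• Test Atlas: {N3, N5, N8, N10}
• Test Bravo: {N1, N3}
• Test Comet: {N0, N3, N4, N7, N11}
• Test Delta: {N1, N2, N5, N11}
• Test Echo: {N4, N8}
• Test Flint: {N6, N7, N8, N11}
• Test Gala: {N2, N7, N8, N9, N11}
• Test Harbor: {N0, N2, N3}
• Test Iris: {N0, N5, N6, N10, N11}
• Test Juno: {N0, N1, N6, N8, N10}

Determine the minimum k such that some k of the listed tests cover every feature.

4

Take {Atlas, Echo, Gala, Juno}. Their union is {N0, N1, N2, N3, N4, N5, N6, N7, N8, N9, N10, N11}, which is all 12 features.
No 3 of the 10 tests cover everything (all 120 combinations miss at least one feature), so 4 is optimal.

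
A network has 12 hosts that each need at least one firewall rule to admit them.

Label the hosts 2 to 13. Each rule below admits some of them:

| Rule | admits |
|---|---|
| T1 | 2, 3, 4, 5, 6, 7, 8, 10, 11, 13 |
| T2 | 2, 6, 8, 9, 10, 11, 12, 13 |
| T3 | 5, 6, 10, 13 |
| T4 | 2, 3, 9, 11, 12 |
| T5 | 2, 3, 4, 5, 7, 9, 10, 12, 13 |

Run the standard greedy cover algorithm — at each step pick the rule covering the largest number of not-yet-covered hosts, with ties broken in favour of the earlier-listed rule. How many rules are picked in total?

2

Greedy: pick T1 (covers 10 new) → pick T2 (covers 2 new). Total picks: 2.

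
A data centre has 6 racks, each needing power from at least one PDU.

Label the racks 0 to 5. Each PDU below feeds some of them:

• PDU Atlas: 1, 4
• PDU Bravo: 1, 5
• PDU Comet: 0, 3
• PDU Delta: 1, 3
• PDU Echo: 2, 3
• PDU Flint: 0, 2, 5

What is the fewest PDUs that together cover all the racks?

Take {Atlas, Delta, Flint}. Their union is {0, 1, 2, 3, 4, 5}, which is all 6 racks.
Only Atlas contains 4, so Atlas is forced; the remaining 4 racks need at least 2 more PDUs (each remaining PDU adds at most 3) — so at least 3 PDUs are needed, and 3 is optimal.

3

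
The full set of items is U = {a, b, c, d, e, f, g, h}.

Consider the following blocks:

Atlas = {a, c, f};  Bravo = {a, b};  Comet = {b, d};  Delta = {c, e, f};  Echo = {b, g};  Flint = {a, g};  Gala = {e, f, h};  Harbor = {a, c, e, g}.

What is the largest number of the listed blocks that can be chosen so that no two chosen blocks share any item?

3

Comet, Delta, Flint are pairwise disjoint (Comet={b,d}; Delta={c,e,f}; Flint={a,g}).
Every remaining block overlaps one of these, and no 4 of the listed blocks are pairwise disjoint, so 3 is the maximum.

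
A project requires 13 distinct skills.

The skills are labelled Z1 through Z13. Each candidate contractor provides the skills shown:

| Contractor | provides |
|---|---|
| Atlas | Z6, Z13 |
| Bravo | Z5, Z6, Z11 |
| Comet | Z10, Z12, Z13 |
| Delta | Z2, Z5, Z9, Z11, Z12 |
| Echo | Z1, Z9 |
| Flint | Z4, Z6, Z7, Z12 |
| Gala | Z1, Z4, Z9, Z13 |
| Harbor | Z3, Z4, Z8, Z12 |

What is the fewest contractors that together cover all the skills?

5

Comet and Delta and Echo and Flint and Harbor together: Comet ∪ Delta ∪ Echo ∪ Flint ∪ Harbor = {Z1, Z2, Z3, Z4, Z5, Z6, Z7, Z8, Z9, Z10, Z11, Z12, Z13} — every skill is covered.
No 4 of the 8 contractors cover everything (all 70 combinations miss at least one skill), so 5 is optimal.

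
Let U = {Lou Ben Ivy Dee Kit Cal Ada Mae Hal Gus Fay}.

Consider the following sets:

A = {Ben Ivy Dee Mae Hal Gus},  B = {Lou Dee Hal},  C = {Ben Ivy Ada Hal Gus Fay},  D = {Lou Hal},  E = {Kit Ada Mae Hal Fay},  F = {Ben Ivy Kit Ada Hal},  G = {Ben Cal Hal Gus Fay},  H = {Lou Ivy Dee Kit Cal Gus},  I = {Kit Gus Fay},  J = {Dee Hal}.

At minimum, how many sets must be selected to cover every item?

3

Take {C, E, H}. Their union is {Lou, Ben, Ivy, Dee, Kit, Cal, Ada, Mae, Hal, Gus, Fay}, which is all 11 items.
No 2 of the 10 sets cover everything (all 45 combinations miss at least one item), so 3 is optimal.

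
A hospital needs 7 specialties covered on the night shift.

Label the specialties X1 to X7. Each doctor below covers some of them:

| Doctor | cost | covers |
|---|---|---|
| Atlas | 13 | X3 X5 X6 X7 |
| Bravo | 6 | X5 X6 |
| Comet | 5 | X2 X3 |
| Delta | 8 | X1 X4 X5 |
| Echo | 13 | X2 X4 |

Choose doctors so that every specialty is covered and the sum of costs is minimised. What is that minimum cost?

26

Atlas, Comet, Delta together cover every specialty (Atlas ∪ Comet ∪ Delta = {X1, X2, X3, X4, X5, X6, X7}); total cost 13 + 5 + 8 = 26.
The greedy pick Comet, Delta, Bravo, Atlas costs 32; no covering selection beats 26.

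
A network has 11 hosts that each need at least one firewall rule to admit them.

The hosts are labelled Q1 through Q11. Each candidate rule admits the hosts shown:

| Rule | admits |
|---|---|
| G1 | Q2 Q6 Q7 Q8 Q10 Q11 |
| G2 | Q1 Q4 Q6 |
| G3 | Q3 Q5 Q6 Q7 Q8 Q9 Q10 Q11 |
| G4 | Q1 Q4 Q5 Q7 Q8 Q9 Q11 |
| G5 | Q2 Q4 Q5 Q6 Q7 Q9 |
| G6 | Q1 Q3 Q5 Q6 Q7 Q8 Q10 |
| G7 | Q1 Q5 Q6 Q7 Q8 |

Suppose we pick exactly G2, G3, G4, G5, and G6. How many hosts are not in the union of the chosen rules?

0

Union of G2, G3, G4, G5, G6 = {Q1, Q2, Q3, Q4, Q5, Q6, Q7, Q8, Q9, Q10, Q11} — that's every host, so 0 are uncovered.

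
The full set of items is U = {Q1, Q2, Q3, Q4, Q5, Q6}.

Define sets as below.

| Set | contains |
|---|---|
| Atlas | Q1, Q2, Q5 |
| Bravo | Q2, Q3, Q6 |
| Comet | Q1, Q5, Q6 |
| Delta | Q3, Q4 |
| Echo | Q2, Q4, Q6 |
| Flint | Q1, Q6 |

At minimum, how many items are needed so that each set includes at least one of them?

3

Take H = {Q4, Q5, Q6}. Each listed set contains at least one of these, so H is a hitting set of size 3.
No choice of 2 items meets every set, so 3 is the minimum.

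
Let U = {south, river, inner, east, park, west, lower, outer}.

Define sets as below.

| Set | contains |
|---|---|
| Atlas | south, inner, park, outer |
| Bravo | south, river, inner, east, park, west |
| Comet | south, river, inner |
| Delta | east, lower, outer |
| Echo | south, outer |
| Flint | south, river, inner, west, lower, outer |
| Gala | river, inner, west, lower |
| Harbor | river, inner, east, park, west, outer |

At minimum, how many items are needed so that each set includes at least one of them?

The 2 items {inner, outer} hit every set.
The sets Comet, Delta are pairwise disjoint, so any hitting set needs a separate item for each — at least 2. Hence 2 is optimal.

2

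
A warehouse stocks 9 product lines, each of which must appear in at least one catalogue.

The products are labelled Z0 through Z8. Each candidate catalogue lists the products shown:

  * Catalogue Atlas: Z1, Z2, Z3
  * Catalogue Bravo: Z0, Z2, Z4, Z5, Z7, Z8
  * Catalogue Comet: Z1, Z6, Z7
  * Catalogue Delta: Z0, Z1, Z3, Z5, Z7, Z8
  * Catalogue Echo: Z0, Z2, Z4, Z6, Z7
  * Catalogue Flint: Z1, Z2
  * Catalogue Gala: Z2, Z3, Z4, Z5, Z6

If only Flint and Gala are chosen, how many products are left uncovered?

3

Union of Flint, Gala = {Z1, Z2, Z3, Z4, Z5, Z6}.
Not covered: Z0, Z7, Z8 — 3 products.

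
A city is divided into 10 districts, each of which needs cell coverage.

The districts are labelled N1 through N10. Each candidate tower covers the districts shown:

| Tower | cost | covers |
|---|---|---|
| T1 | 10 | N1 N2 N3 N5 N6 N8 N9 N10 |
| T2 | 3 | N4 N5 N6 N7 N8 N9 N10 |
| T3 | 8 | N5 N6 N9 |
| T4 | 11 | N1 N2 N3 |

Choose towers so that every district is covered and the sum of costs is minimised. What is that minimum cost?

T1, T2 together cover every district (T1 ∪ T2 = {N1, N2, N3, N4, N5, N6, N7, N8, N9, N10}); total cost 10 + 3 = 13.
No covering selection has total cost below 13.

13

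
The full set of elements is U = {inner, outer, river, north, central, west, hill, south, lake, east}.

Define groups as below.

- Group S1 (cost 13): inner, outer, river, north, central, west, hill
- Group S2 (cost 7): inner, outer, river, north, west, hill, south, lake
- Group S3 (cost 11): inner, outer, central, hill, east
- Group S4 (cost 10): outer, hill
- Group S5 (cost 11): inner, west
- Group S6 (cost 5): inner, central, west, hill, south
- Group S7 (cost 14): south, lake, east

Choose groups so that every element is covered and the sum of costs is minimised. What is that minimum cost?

S2, S3 together cover every element (S2 ∪ S3 = {inner, outer, river, north, central, west, hill, south, lake, east}); total cost 7 + 11 = 18.
The greedy pick S2, S6, S3 costs 23; no covering selection beats 18.

18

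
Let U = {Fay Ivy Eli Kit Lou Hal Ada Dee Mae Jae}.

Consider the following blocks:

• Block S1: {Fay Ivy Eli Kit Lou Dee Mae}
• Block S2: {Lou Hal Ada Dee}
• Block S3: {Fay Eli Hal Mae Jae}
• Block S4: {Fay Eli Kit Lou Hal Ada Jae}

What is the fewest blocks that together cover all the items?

S1 and S4 cover everything between them: the union {Fay, Ivy, Eli, Kit, Lou, Hal, Ada, Dee, Mae, Jae} is all of U.
No single block has all 10 items (the largest, S1, has 7), so 2 is optimal.

2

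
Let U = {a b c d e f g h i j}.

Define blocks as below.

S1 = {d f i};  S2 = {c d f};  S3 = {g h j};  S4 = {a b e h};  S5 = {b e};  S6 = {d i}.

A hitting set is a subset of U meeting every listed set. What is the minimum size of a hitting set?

3

The 3 points {b, d, j} hit every block.
The blocks S2, S3, S5 are pairwise disjoint, so any hitting set needs a separate point for each — at least 3. Hence 3 is optimal.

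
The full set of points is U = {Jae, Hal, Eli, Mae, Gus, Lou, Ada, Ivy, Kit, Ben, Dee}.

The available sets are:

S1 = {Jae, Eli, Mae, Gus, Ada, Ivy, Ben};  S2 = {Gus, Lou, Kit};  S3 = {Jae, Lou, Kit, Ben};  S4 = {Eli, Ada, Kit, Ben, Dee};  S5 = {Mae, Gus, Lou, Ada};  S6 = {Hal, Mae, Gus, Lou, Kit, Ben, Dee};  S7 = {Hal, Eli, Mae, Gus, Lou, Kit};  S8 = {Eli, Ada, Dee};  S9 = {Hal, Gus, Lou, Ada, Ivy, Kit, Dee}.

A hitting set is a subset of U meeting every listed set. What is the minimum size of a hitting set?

2

Take H = {Lou, Ada}. Each listed set contains at least one of these, so H is a hitting set of size 2.
The sets S3, S8 are pairwise disjoint, so any hitting set needs a separate point for each — at least 2. Hence 2 is optimal.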